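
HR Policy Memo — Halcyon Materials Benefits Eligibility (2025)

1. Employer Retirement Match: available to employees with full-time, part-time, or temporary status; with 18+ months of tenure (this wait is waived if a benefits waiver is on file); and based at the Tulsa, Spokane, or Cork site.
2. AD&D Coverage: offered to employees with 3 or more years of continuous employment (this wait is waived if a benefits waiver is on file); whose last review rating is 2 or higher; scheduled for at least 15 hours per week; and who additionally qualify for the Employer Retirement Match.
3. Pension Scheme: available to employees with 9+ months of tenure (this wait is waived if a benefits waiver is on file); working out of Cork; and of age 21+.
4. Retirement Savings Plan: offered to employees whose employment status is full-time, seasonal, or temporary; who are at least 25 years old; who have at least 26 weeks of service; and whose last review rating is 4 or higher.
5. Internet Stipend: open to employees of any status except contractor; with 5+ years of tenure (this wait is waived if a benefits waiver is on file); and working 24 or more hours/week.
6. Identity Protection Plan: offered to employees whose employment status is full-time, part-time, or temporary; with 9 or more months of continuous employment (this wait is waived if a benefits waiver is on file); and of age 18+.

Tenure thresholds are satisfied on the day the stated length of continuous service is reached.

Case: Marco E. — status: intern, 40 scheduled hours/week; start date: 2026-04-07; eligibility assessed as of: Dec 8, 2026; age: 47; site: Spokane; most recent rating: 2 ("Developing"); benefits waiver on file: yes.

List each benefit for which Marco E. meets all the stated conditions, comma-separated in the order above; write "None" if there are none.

Service from 2026-04-07 to Dec 8, 2026: 245 days.
Employer Retirement Match — status intern ✗ (requires full-time, part-time, or temporary) → not eligible.
AD&D Coverage — benefits waiver on file ✓; rating 2 ≥ 2 ✓; 40 hrs/wk ≥ 15 ✓; not eligible for Employer Retirement Match ✗ → not eligible.
Pension Scheme — benefits waiver on file ✓; site Spokane ✗ (not Cork) → not eligible.
Retirement Savings Plan — status intern ✗ (requires full-time, seasonal, or temporary) → not eligible.
Internet Stipend — status intern ✓ (not excluded); benefits waiver on file ✓; 40 hrs/wk ≥ 24 ✓ → eligible.
Identity Protection Plan — status intern ✗ (requires full-time, part-time, or temporary) → not eligible.

Internet Stipend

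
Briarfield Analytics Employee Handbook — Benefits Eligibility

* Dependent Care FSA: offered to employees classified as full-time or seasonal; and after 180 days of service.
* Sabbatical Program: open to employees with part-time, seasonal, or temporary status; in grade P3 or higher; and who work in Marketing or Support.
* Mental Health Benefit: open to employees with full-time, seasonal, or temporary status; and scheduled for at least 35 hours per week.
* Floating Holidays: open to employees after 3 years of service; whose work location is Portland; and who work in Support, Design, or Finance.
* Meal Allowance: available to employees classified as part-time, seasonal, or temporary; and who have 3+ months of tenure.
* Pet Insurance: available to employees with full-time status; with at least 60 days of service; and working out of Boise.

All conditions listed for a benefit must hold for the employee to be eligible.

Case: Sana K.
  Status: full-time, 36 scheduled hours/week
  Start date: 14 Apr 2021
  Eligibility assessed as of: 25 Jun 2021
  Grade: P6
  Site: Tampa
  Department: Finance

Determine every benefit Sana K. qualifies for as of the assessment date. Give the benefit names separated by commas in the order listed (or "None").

Mental Health Benefit

Service from 14 Apr 2021 to 25 Jun 2021: 72 days.
Dependent Care FSA — status full-time ✓; service 72 days < 180 days ✗ → not eligible.
Sabbatical Program — status full-time ✗ (requires part-time, seasonal, or temporary) → not eligible.
Mental Health Benefit — status full-time ✓; 36 hrs/wk ≥ 35 ✓ → eligible.
Floating Holidays — service 72 days < 3 years (≈1095 days) ✗ → not eligible.
Meal Allowance — status full-time ✗ (requires part-time, seasonal, or temporary) → not eligible.
Pet Insurance — status full-time ✓; service 72 days ≥ 60 days ✓; site Tampa ✗ (not Boise) → not eligible.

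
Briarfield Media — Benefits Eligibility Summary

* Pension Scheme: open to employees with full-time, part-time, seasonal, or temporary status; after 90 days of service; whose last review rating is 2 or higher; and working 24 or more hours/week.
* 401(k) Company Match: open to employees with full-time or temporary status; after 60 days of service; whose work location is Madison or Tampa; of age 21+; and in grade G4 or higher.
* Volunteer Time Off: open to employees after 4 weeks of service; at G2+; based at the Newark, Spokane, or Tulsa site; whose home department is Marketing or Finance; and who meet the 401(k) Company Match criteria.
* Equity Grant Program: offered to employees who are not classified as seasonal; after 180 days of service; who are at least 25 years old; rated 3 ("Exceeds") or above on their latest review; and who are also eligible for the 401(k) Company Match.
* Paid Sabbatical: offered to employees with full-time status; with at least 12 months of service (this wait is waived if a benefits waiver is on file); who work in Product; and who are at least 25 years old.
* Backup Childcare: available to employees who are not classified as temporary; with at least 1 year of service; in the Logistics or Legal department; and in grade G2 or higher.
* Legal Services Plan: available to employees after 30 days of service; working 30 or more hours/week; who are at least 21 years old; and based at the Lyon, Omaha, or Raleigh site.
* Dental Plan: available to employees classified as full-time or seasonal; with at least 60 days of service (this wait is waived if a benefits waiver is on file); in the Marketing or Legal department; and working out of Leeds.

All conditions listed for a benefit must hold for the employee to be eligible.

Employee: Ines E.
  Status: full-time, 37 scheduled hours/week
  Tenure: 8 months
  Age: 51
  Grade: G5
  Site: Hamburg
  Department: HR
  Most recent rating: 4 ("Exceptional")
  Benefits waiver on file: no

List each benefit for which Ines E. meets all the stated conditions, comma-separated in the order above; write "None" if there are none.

Pension Scheme

Pension Scheme — status full-time ✓; service 8 months ≥ 90 days ✓; rating 4 ≥ 2 ✓; 37 hrs/wk ≥ 24 ✓ → eligible.
401(k) Company Match — status full-time ✓; service 8 months ≥ 60 days ✓; site Hamburg ✗ (not Madison or Tampa) → not eligible.
Volunteer Time Off — service 8 months ≥ 4 weeks (≈28 days) ✓; grade G5 ≥ G2 ✓; site Hamburg ✗ (not Newark, Spokane, or Tulsa) → not eligible.
Equity Grant Program — status full-time ✓ (not excluded); service 8 months ≥ 180 days ✓; age 51 ≥ 25 ✓; rating 4 ≥ 3 ✓; not eligible for 401(k) Company Match ✗ → not eligible.
Paid Sabbatical — status full-time ✓; no waiver, service 8 months < 12 months ✗ → not eligible.
Backup Childcare — status full-time ✓ (not excluded); service 8 months < 1 year (≈365 days) ✗ → not eligible.
Legal Services Plan — service 8 months ≥ 30 days ✓; 37 hrs/wk ≥ 30 ✓; age 51 ≥ 21 ✓; site Hamburg ✗ (not Lyon, Omaha, or Raleigh) → not eligible.
Dental Plan — status full-time ✓; no waiver, service 8 months ≥ 60 days ✓; dept HR ✗ → not eligible.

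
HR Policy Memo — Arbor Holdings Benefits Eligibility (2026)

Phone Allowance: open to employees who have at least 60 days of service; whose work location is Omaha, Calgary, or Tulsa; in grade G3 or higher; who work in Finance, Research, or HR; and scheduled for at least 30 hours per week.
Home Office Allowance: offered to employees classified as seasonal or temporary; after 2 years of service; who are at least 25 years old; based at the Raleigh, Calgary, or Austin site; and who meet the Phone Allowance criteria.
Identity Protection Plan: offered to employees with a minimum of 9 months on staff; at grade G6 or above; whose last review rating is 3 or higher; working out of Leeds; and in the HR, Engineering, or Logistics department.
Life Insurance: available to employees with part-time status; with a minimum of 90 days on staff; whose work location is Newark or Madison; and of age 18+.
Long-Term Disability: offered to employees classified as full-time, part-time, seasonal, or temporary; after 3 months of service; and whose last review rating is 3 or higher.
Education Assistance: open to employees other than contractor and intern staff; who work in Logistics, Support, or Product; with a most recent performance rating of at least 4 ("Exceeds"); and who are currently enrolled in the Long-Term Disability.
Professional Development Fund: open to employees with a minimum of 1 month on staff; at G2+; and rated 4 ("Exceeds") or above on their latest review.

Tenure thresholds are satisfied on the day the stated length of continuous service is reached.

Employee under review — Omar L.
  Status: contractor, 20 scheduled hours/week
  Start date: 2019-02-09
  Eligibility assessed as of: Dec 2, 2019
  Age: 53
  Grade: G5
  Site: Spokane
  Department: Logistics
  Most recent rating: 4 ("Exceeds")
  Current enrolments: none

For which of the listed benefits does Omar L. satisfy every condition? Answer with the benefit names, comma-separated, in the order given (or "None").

Service from 2019-02-09 to Dec 2, 2019: 296 days.
Phone Allowance — service 296 days ≥ 60 days ✓; site Spokane ✗ (not Omaha, Calgary, or Tulsa) → not eligible.
Home Office Allowance — status contractor ✗ (requires seasonal or temporary) → not eligible.
Identity Protection Plan — service 296 days ≥ 9 months (≈270 days) ✓; grade G5 < G6 ✗ → not eligible.
Life Insurance — status contractor ✗ (requires part-time) → not eligible.
Long-Term Disability — status contractor ✗ (requires full-time, part-time, seasonal, or temporary) → not eligible.
Education Assistance — status contractor ✗ (excluded) → not eligible.
Professional Development Fund — service 296 days ≥ 1 month (≈30 days) ✓; grade G5 ≥ G2 ✓; rating 4 ≥ 4 ✓ → eligible.

Professional Development Fund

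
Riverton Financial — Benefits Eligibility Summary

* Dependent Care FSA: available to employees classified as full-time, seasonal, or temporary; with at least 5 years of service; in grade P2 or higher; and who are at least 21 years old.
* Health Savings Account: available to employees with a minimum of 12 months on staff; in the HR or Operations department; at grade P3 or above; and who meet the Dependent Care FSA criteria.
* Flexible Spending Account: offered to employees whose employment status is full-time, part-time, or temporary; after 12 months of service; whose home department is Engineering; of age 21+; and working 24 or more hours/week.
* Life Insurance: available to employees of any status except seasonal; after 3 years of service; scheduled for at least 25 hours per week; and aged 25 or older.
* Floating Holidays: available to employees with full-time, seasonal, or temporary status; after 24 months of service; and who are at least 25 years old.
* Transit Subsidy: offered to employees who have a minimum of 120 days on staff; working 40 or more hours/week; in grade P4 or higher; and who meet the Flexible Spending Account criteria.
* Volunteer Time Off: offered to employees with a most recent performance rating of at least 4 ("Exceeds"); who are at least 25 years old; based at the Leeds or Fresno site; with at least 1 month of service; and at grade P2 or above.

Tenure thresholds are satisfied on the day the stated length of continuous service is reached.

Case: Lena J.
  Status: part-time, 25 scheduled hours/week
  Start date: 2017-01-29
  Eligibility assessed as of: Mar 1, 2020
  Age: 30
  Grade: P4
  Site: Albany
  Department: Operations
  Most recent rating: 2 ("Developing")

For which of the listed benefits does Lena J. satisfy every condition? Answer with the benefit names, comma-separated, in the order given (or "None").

Service from 2017-01-29 to Mar 1, 2020: 1127 days.
Dependent Care FSA — status part-time ✗ (requires full-time, seasonal, or temporary) → not eligible.
Health Savings Account — service 1127 days ≥ 12 months (≈360 days) ✓; dept Operations ✓; grade P4 ≥ P3 ✓; not eligible for Dependent Care FSA ✗ → not eligible.
Flexible Spending Account — status part-time ✓; service 1127 days ≥ 12 months (≈360 days) ✓; dept Operations ✗ → not eligible.
Life Insurance — status part-time ✓ (not excluded); service 1127 days ≥ 3 years (≈1095 days) ✓; 25 hrs/wk ≥ 25 ✓; age 30 ≥ 25 ✓ → eligible.
Floating Holidays — status part-time ✗ (requires full-time, seasonal, or temporary) → not eligible.
Transit Subsidy — service 1127 days ≥ 120 days ✓; 25 hrs/wk < 40 ✗ → not eligible.
Volunteer Time Off — rating 2 < 4 ✗ → not eligible.

Life Insurance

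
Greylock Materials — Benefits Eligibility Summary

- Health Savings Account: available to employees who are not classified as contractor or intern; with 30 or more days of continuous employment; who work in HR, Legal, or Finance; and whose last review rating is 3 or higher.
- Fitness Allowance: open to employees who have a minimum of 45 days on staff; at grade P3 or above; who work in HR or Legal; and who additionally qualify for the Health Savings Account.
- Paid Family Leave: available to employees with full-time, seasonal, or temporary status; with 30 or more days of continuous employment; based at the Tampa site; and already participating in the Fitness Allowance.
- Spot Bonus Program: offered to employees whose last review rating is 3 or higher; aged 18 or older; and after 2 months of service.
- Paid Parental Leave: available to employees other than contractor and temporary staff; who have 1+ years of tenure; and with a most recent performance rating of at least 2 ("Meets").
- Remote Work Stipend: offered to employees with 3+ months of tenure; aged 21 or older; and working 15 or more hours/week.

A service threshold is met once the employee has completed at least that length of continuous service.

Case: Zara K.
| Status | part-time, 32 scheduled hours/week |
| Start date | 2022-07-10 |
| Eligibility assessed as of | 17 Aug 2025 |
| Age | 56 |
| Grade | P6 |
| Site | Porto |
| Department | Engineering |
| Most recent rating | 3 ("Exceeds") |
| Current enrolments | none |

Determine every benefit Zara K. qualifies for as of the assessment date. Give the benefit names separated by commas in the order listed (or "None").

Service from 2022-07-10 to 17 Aug 2025: 1134 days.
Health Savings Account — status part-time ✓ (not excluded); service 1134 days ≥ 30 days ✓; dept Engineering ✗ → not eligible.
Fitness Allowance — service 1134 days ≥ 45 days ✓; grade P6 ≥ P3 ✓; dept Engineering ✗ → not eligible.
Paid Family Leave — status part-time ✗ (requires full-time, seasonal, or temporary) → not eligible.
Spot Bonus Program — rating 3 ≥ 3 ✓; age 56 ≥ 18 ✓; service 1134 days ≥ 2 months (≈60 days) ✓ → eligible.
Paid Parental Leave — status part-time ✓ (not excluded); service 1134 days ≥ 1 year (≈365 days) ✓; rating 3 ≥ 2 ✓ → eligible.
Remote Work Stipend — service 1134 days ≥ 3 months (≈90 days) ✓; age 56 ≥ 21 ✓; 32 hrs/wk ≥ 15 ✓ → eligible.

Spot Bonus Program, Paid Parental Leave, Remote Work Stipend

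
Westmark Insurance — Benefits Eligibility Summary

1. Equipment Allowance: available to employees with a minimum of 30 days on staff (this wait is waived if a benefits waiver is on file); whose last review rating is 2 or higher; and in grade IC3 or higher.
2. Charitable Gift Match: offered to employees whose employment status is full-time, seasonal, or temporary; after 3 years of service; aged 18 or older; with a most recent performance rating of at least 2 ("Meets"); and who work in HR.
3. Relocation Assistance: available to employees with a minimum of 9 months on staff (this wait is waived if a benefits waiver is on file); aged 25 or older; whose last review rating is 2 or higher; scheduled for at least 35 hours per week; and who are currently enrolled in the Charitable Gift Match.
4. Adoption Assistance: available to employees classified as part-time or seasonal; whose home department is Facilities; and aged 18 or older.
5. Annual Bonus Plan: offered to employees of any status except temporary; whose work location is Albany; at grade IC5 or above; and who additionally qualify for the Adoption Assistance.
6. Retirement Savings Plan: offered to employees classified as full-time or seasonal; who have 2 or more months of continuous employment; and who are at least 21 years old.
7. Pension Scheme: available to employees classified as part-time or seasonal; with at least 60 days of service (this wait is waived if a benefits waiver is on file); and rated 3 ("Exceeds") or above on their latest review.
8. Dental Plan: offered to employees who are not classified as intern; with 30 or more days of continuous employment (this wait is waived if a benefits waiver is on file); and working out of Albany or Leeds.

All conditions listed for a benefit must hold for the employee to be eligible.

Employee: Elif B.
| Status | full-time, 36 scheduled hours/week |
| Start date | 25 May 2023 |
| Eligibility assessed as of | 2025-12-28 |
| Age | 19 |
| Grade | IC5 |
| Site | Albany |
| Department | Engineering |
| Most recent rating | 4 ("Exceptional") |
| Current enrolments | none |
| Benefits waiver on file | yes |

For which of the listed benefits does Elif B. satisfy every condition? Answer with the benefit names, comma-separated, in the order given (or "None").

Service from 25 May 2023 to 2025-12-28: 948 days.
Equipment Allowance — benefits waiver on file ✓; rating 4 ≥ 2 ✓; grade IC5 ≥ IC3 ✓ → eligible.
Charitable Gift Match — status full-time ✓; service 948 days < 3 years (≈1095 days) ✗ → not eligible.
Relocation Assistance — benefits waiver on file ✓; age 19 < 25 ✗ → not eligible.
Adoption Assistance — status full-time ✗ (requires part-time or seasonal) → not eligible.
Annual Bonus Plan — status full-time ✓ (not excluded); site Albany ✓; grade IC5 ≥ IC5 ✓; not eligible for Adoption Assistance ✗ → not eligible.
Retirement Savings Plan — status full-time ✓; service 948 days ≥ 2 months (≈60 days) ✓; age 19 < 21 ✗ → not eligible.
Pension Scheme — status full-time ✗ (requires part-time or seasonal) → not eligible.
Dental Plan — status full-time ✓ (not excluded); benefits waiver on file ✓; site Albany ✓ → eligible.

Equipment Allowance, Dental Plan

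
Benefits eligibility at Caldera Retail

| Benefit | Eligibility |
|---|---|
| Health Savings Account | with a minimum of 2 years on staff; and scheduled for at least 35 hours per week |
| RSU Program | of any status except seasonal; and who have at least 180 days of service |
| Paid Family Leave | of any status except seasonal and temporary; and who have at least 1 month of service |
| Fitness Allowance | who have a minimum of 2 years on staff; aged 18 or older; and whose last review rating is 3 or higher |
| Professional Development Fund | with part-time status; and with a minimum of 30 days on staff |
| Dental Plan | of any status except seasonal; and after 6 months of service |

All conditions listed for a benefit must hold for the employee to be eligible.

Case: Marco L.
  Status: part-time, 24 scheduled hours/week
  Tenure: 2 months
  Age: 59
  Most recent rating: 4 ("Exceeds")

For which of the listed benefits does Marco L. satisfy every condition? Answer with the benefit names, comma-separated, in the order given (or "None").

Health Savings Account — service 2 months < 2 years (≈730 days) ✗ → not eligible.
RSU Program — status part-time ✓ (not excluded); service 2 months < 180 days ✗ → not eligible.
Paid Family Leave — status part-time ✓ (not excluded); service 2 months ≥ 1 month ✓ → eligible.
Fitness Allowance — service 2 months < 2 years (≈730 days) ✗ → not eligible.
Professional Development Fund — status part-time ✓; service 2 months ≥ 30 days ✓ → eligible.
Dental Plan — status part-time ✓ (not excluded); service 2 months < 6 months ✗ → not eligible.

Paid Family Leave, Professional Development Fund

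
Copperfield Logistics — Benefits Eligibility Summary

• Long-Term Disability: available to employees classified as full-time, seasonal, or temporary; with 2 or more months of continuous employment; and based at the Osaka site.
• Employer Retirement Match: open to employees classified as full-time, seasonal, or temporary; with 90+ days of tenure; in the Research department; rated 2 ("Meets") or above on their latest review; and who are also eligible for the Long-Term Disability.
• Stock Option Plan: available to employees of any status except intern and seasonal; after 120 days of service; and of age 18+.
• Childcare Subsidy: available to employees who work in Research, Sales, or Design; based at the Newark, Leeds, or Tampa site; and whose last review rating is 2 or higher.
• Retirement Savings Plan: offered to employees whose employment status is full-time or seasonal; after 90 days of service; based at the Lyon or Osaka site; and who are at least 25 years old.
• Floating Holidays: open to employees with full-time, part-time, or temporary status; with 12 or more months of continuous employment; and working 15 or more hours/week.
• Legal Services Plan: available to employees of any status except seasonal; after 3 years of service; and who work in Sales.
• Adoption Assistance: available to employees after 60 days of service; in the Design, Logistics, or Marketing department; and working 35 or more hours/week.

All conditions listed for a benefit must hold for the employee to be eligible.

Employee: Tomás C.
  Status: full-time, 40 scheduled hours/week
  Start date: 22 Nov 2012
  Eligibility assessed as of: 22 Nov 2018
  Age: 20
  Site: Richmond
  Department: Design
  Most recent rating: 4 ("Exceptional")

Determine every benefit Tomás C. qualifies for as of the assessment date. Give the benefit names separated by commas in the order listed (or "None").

Service from 22 Nov 2012 to 22 Nov 2018: 2191 days.
Long-Term Disability — status full-time ✓; service 2191 days ≥ 2 months (≈60 days) ✓; site Richmond ✗ (not Osaka) → not eligible.
Employer Retirement Match — status full-time ✓; service 2191 days ≥ 90 days ✓; dept Design ✗ → not eligible.
Stock Option Plan — status full-time ✓ (not excluded); service 2191 days ≥ 120 days ✓; age 20 ≥ 18 ✓ → eligible.
Childcare Subsidy — dept Design ✓; site Richmond ✗ (not Newark, Leeds, or Tampa) → not eligible.
Retirement Savings Plan — status full-time ✓; service 2191 days ≥ 90 days ✓; site Richmond ✗ (not Lyon or Osaka) → not eligible.
Floating Holidays — status full-time ✓; service 2191 days ≥ 12 months (≈360 days) ✓; 40 hrs/wk ≥ 15 ✓ → eligible.
Legal Services Plan — status full-time ✓ (not excluded); service 2191 days ≥ 3 years (≈1095 days) ✓; dept Design ✗ → not eligible.
Adoption Assistance — service 2191 days ≥ 60 days ✓; dept Design ✓; 40 hrs/wk ≥ 35 ✓ → eligible.

Stock Option Plan, Floating Holidays, Adoption Assistance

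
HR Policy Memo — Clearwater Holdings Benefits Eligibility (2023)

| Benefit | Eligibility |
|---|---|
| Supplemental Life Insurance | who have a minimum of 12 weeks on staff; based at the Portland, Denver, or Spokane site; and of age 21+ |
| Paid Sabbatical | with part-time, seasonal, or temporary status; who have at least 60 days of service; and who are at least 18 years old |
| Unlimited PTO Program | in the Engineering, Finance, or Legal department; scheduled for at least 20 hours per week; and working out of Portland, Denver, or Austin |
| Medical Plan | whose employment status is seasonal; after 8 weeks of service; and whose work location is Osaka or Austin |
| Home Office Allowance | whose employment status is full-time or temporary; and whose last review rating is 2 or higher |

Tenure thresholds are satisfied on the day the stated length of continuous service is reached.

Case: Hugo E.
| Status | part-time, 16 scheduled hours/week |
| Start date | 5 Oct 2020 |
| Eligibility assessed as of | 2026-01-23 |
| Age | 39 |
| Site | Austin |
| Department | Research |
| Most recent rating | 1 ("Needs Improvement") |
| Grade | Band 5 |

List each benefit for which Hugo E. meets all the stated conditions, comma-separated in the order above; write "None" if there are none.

Service from 5 Oct 2020 to 2026-01-23: 1936 days.
Supplemental Life Insurance — service 1936 days ≥ 12 weeks (≈84 days) ✓; site Austin ✗ (not Portland, Denver, or Spokane) → not eligible.
Paid Sabbatical — status part-time ✓; service 1936 days ≥ 60 days ✓; age 39 ≥ 18 ✓ → eligible.
Unlimited PTO Program — dept Research ✗ → not eligible.
Medical Plan — status part-time ✗ (requires seasonal) → not eligible.
Home Office Allowance — status part-time ✗ (requires full-time or temporary) → not eligible.

Paid Sabbatical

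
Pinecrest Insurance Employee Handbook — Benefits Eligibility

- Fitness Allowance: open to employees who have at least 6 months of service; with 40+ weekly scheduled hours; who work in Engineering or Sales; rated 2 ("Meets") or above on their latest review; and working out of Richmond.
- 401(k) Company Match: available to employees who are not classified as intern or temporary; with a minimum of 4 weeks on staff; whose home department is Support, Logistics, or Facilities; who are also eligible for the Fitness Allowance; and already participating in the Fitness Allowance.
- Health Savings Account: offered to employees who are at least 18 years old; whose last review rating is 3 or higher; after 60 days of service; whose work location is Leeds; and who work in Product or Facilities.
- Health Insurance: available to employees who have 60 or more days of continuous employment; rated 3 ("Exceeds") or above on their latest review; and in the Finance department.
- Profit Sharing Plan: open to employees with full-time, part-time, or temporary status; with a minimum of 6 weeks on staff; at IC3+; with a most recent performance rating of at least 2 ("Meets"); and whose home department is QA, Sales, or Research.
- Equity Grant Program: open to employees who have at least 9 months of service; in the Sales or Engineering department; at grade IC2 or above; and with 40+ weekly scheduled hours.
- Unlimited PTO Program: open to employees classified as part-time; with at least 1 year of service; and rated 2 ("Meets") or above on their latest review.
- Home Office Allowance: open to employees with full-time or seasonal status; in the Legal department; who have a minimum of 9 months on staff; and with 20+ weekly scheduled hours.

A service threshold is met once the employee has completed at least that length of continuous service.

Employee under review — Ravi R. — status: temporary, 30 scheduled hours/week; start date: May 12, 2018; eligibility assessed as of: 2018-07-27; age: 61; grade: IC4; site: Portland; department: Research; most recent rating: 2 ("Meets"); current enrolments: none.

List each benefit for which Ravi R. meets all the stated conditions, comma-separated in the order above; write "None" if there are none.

Service from May 12, 2018 to 2018-07-27: 76 days.
Fitness Allowance — service 76 days < 6 months (≈180 days) ✗ → not eligible.
401(k) Company Match — status temporary ✗ (excluded) → not eligible.
Health Savings Account — age 61 ≥ 18 ✓; rating 2 < 3 ✗ → not eligible.
Health Insurance — service 76 days ≥ 60 days ✓; rating 2 < 3 ✗ → not eligible.
Profit Sharing Plan — status temporary ✓; service 76 days ≥ 6 weeks (≈42 days) ✓; grade IC4 ≥ IC3 ✓; rating 2 ≥ 2 ✓; dept Research ✓ → eligible.
Equity Grant Program — service 76 days < 9 months (≈270 days) ✗ → not eligible.
Unlimited PTO Program — status temporary ✗ (requires part-time) → not eligible.
Home Office Allowance — status temporary ✗ (requires full-time or seasonal) → not eligible.

Profit Sharing Plan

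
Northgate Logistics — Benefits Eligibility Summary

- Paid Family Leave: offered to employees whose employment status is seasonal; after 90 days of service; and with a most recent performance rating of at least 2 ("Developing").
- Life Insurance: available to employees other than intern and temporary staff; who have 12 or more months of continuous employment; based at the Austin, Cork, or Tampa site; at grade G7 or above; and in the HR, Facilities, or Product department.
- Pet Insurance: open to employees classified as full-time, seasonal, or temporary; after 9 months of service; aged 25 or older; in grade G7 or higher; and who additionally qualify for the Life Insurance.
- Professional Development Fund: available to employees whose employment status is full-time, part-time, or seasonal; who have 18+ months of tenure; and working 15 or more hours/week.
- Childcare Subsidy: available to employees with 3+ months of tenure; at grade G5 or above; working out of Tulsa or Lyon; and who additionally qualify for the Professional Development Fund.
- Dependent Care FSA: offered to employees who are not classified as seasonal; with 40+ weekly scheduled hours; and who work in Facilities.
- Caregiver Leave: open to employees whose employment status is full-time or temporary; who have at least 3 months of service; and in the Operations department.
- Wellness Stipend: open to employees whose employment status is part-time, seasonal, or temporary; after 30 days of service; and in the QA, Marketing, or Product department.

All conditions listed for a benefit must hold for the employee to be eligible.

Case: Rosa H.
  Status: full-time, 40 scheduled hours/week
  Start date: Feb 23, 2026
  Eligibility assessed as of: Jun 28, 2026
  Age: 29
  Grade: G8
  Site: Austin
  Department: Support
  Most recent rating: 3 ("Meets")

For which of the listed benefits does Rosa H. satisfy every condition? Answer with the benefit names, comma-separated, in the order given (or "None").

None

Service from Feb 23, 2026 to Jun 28, 2026: 125 days.
Paid Family Leave — status full-time ✗ (requires seasonal) → not eligible.
Life Insurance — status full-time ✓ (not excluded); service 125 days < 12 months (≈360 days) ✗ → not eligible.
Pet Insurance — status full-time ✓; service 125 days < 9 months (≈270 days) ✗ → not eligible.
Professional Development Fund — status full-time ✓; service 125 days < 18 months (≈540 days) ✗ → not eligible.
Childcare Subsidy — service 125 days ≥ 3 months (≈90 days) ✓; grade G8 ≥ G5 ✓; site Austin ✗ (not Tulsa or Lyon) → not eligible.
Dependent Care FSA — status full-time ✓ (not excluded); 40 hrs/wk ≥ 40 ✓; dept Support ✗ → not eligible.
Caregiver Leave — status full-time ✓; service 125 days ≥ 3 months (≈90 days) ✓; dept Support ✗ → not eligible.
Wellness Stipend — status full-time ✗ (requires part-time, seasonal, or temporary) → not eligible.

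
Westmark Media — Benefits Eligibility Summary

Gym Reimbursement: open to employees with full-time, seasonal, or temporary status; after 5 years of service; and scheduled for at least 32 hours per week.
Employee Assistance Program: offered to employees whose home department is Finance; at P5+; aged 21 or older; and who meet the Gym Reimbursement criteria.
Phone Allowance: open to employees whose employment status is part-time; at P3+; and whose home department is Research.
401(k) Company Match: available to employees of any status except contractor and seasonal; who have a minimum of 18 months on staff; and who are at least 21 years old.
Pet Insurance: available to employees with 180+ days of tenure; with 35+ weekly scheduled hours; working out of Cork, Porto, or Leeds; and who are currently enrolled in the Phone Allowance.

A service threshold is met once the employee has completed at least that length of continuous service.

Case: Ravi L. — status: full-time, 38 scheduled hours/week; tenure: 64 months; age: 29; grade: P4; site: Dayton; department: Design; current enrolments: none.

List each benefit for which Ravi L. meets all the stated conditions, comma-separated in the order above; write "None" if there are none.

Gym Reimbursement, 401(k) Company Match

Gym Reimbursement — status full-time ✓; service 64 months ≥ 5 years (≈1825 days) ✓; 38 hrs/wk ≥ 32 ✓ → eligible.
Employee Assistance Program — dept Design ✗ → not eligible.
Phone Allowance — status full-time ✗ (requires part-time) → not eligible.
401(k) Company Match — status full-time ✓ (not excluded); service 64 months ≥ 18 months ✓; age 29 ≥ 21 ✓ → eligible.
Pet Insurance — service 64 months ≥ 180 days ✓; 38 hrs/wk ≥ 35 ✓; site Dayton ✗ (not Cork, Porto, or Leeds) → not eligible.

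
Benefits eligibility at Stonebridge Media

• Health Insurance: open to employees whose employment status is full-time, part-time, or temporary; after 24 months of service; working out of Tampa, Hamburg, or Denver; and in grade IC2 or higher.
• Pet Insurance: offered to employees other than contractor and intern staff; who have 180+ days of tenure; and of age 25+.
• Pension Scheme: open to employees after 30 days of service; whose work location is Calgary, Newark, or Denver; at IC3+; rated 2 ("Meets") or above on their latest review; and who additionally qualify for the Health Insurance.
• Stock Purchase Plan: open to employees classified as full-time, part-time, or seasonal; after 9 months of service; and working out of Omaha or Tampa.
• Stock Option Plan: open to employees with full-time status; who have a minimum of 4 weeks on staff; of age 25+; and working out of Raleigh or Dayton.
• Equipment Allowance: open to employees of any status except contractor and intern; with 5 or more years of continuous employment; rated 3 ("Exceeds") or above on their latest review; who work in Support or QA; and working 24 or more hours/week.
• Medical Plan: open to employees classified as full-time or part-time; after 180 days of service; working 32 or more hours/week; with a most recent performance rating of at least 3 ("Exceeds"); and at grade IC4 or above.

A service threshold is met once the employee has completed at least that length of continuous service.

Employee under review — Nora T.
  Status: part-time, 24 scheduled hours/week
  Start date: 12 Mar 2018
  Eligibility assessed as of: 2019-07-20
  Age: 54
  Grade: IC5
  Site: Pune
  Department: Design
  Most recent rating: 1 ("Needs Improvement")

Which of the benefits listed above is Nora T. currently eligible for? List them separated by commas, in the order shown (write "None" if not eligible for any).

Pet Insurance

Service from 12 Mar 2018 to 2019-07-20: 495 days.
Health Insurance — status part-time ✓; service 495 days < 24 months (≈720 days) ✗ → not eligible.
Pet Insurance — status part-time ✓ (not excluded); service 495 days ≥ 180 days ✓; age 54 ≥ 25 ✓ → eligible.
Pension Scheme — service 495 days ≥ 30 days ✓; site Pune ✗ (not Calgary, Newark, or Denver) → not eligible.
Stock Purchase Plan — status part-time ✓; service 495 days ≥ 9 months (≈270 days) ✓; site Pune ✗ (not Omaha or Tampa) → not eligible.
Stock Option Plan — status part-time ✗ (requires full-time) → not eligible.
Equipment Allowance — status part-time ✓ (not excluded); service 495 days < 5 years (≈1825 days) ✗ → not eligible.
Medical Plan — status part-time ✓; service 495 days ≥ 180 days ✓; 24 hrs/wk < 32 ✗ → not eligible.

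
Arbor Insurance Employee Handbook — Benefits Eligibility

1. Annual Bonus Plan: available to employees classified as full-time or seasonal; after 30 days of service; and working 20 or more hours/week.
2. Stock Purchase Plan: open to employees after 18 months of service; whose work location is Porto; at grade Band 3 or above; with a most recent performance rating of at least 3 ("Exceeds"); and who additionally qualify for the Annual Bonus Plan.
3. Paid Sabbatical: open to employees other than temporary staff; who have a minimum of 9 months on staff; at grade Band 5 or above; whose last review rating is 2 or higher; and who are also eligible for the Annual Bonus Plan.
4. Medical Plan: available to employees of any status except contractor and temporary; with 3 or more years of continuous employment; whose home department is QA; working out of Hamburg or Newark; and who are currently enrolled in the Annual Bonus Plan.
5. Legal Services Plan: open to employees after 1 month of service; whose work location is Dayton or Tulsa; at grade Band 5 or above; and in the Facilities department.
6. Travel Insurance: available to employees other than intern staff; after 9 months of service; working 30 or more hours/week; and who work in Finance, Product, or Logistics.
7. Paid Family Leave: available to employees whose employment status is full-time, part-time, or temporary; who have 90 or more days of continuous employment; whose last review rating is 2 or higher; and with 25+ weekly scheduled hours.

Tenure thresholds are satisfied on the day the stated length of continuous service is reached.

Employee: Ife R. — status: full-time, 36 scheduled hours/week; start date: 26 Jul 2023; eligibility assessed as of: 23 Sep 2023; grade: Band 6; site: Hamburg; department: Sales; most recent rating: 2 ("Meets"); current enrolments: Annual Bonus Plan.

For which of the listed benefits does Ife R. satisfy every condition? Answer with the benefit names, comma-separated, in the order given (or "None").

Annual Bonus Plan

Service from 26 Jul 2023 to 23 Sep 2023: 59 days.
Annual Bonus Plan — status full-time ✓; service 59 days ≥ 30 days ✓; 36 hrs/wk ≥ 20 ✓ → eligible.
Stock Purchase Plan — service 59 days < 18 months (≈540 days) ✗ → not eligible.
Paid Sabbatical — status full-time ✓ (not excluded); service 59 days < 9 months (≈270 days) ✗ → not eligible.
Medical Plan — status full-time ✓ (not excluded); service 59 days < 3 years (≈1095 days) ✗ → not eligible.
Legal Services Plan — service 59 days ≥ 1 month (≈30 days) ✓; site Hamburg ✗ (not Dayton or Tulsa) → not eligible.
Travel Insurance — status full-time ✓ (not excluded); service 59 days < 9 months (≈270 days) ✗ → not eligible.
Paid Family Leave — status full-time ✓; service 59 days < 90 days ✗ → not eligible.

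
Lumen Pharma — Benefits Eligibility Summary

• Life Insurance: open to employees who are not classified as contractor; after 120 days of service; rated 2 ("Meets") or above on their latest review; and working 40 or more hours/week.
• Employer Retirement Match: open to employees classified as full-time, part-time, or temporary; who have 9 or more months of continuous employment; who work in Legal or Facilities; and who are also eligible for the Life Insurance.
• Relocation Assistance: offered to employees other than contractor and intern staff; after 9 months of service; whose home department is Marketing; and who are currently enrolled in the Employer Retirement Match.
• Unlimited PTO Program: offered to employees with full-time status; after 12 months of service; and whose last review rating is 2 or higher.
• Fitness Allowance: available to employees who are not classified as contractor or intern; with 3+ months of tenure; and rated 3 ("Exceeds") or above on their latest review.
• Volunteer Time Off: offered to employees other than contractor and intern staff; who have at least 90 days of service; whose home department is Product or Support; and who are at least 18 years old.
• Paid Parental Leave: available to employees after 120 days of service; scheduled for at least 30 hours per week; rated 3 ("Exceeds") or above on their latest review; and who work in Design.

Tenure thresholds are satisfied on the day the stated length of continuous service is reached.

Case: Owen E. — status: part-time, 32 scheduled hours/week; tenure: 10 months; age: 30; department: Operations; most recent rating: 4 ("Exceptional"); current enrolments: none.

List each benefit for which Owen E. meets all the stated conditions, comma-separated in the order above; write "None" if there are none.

Life Insurance — status part-time ✓ (not excluded); service 10 months ≥ 120 days ✓; rating 4 ≥ 2 ✓; 32 hrs/wk < 40 ✗ → not eligible.
Employer Retirement Match — status part-time ✓; service 10 months ≥ 9 months ✓; dept Operations ✗ → not eligible.
Relocation Assistance — status part-time ✓ (not excluded); service 10 months ≥ 9 months ✓; dept Operations ✗ → not eligible.
Unlimited PTO Program — status part-time ✗ (requires full-time) → not eligible.
Fitness Allowance — status part-time ✓ (not excluded); service 10 months ≥ 3 months ✓; rating 4 ≥ 3 ✓ → eligible.
Volunteer Time Off — status part-time ✓ (not excluded); service 10 months ≥ 90 days ✓; dept Operations ✗ → not eligible.
Paid Parental Leave — service 10 months ≥ 120 days ✓; 32 hrs/wk ≥ 30 ✓; rating 4 ≥ 3 ✓; dept Operations ✗ → not eligible.

Fitness Allowance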